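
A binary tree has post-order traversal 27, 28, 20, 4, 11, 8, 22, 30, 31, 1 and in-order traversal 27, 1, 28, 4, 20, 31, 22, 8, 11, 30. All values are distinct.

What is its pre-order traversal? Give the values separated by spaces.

1 27 31 4 28 20 30 22 8 11

The last element of post-order is the root; it splits in-order into left and right subtrees.
Root 1: left subtree has 1 node {27}, right has 8 {28, 4, 20, 31, 22, 8, 11, 30}.
  Root 31: left subtree has 3 nodes {28, 4, 20}, right has 4 {22, 8, 11, 30}.
    Root 4: left subtree has 1 node {28}, right has 1 {20}.
    Root 30: left subtree has 3 nodes {22, 8, 11}, right has 0 { }.
      Root 22: left subtree has 0 nodes { }, right has 2 {8, 11}.
        Root 8: left subtree has 0 nodes { }, right has 1 {11}.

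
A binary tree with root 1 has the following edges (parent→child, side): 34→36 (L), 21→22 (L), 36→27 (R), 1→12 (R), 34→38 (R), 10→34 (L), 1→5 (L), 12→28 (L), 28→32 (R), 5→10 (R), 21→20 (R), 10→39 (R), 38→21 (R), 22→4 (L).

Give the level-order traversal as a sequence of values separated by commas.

1, 5, 12, 10, 28, 34, 39, 32, 36, 38, 27, 21, 22, 20, 4

Level-order visits nodes level by level from the root, left to right within each level.
Level 0: 1
Level 1: 5, 12
Level 2: 10, 28
Level 3: 34, 39, 32
Level 4: 36, 38
Level 5: 27, 21
Level 6: 22, 20
Level 7: 4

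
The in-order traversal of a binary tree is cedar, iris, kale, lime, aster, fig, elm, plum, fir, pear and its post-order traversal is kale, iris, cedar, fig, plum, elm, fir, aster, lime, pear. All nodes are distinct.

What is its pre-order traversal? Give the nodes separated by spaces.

pear lime cedar iris kale aster fir elm fig plum

The last element of post-order is the root; it splits in-order into left and right subtrees.
Root pear: left subtree has 9 nodes {cedar, iris, kale, lime, aster, fig, elm, plum, fir}, right has 0 { }.
  Root lime: left subtree has 3 nodes {cedar, iris, kale}, right has 5 {aster, fig, elm, plum, fir}.
    Root cedar: left subtree has 0 nodes { }, right has 2 {iris, kale}.
      Root iris: left subtree has 0 nodes { }, right has 1 {kale}.
    Root aster: left subtree has 0 nodes { }, right has 4 {fig, elm, plum, fir}.
      Root fir: left subtree has 3 nodes {fig, elm, plum}, right has 0 { }.
        Root elm: left subtree has 1 node {fig}, right has 1 {plum}.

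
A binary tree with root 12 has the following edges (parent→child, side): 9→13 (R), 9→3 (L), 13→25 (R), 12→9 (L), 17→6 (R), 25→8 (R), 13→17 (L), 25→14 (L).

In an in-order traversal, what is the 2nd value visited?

9

In-order visits the left subtree, then the node, then the right subtree.
At 12: go left to 9.
  At 9: go left to 3.
    3 is a leaf — visit 3.
  Visit 9.
  At 9: go right to 13.
    At 13: go left to 17.
      At 17: no left child.
      Visit 17.
      At 17: go right to 6.
        6 is a leaf — visit 6.
    Visit 13.
    At 13: go right to 25.
      At 25: go left to 14.
        14 is a leaf — visit 14.
      Visit 25.
      At 25: go right to 8.
        8 is a leaf — visit 8.
Visit 12.
At 12: no right child.
Full in-order sequence: 3, 9, 17, 6, 13, 14, 25, 8, 12.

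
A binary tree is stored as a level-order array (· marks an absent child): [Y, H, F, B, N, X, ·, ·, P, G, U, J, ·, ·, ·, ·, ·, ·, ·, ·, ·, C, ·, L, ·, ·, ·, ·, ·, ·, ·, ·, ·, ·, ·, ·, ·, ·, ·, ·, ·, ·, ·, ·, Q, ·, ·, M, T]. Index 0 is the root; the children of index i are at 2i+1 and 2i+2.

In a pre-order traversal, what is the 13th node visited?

Pre-order visits the node, then its left subtree, then its right subtree.
Visit Y.
At Y: go left to H.
  Visit H.
  At H: go left to B.
    Visit B.
    At B: no left child.
    At B: go right to P.
      P is a leaf — visit P.
  At H: go right to N.
    Visit N.
    At N: go left to G.
      G is a leaf — visit G.
    At N: go right to U.
      Visit U.
      At U: go left to C.
        Visit C.
        At C: no left child.
        At C: go right to Q.
          Q is a leaf — visit Q.
      At U: no right child.
At Y: go right to F.
  Visit F.
  At F: go left to X.
    Visit X.
    At X: go left to J.
      Visit J.
      At J: go left to L.
        Visit L.
        At L: go left to M.
          M is a leaf — visit M.
        At L: go right to T.
          T is a leaf — visit T.
      At J: no right child.
    At X: no right child.
  At F: no right child.
Full pre-order sequence: Y, H, B, P, N, G, U, C, Q, F, X, J, L, M, T.

L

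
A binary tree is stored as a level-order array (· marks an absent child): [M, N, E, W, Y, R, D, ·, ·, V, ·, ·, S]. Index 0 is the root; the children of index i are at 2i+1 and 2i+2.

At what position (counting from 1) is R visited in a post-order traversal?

6

Post-order visits the left subtree, then the right subtree, then the node.
At M: go left to N.
  At N: go left to W.
    W is a leaf — visit W.
  At N: go right to Y.
    At Y: go left to V.
      V is a leaf — visit V.
    At Y: no right child.
    Visit Y.
  Visit N.
At M: go right to E.
  At E: go left to R.
    At R: no left child.
    At R: go right to S.
      S is a leaf — visit S.
    Visit R.
  At E: go right to D.
    D is a leaf — visit D.
  Visit E.
Visit M.
Full post-order sequence: W, V, Y, N, S, R, D, E, M.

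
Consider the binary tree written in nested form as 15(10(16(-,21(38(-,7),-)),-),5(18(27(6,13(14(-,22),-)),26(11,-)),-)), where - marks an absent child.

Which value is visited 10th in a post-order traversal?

27

Post-order visits the left subtree, then the right subtree, then the node.
At 15: go left to 10.
  At 10: go left to 16.
    At 16: no left child.
    At 16: go right to 21.
      At 21: go left to 38.
        At 38: no left child.
        At 38: go right to 7.
          7 is a leaf — visit 7.
        Visit 38.
      At 21: no right child.
      Visit 21.
    Visit 16.
  At 10: no right child.
  Visit 10.
At 15: go right to 5.
  At 5: go left to 18.
    At 18: go left to 27.
      At 27: go left to 6.
        6 is a leaf — visit 6.
      At 27: go right to 13.
        At 13: go left to 14.
          At 14: no left child.
          At 14: go right to 22.
            22 is a leaf — visit 22.
          Visit 14.
        At 13: no right child.
        Visit 13.
      Visit 27.
    At 18: go right to 26.
      At 26: go left to 11.
        11 is a leaf — visit 11.
      At 26: no right child.
      Visit 26.
    Visit 18.
  At 5: no right child.
  Visit 5.
Visit 15.
Full post-order sequence: 7, 38, 21, 16, 10, 6, 22, 14, 13, 27, 11, 26, 18, 5, 15.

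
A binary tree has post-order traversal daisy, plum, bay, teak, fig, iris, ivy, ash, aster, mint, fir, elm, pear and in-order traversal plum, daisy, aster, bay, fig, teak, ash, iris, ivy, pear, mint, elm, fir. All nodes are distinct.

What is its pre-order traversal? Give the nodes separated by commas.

pear, aster, plum, daisy, ash, fig, bay, teak, ivy, iris, elm, mint, fir

The last element of post-order is the root; it splits in-order into left and right subtrees.
Root pear: left subtree has 9 nodes {plum, daisy, aster, bay, fig, teak, ash, iris, ivy}, right has 3 {mint, elm, fir}.
  Root aster: left subtree has 2 nodes {plum, daisy}, right has 6 {bay, fig, teak, ash, iris, ivy}.
    Root plum: left subtree has 0 nodes { }, right has 1 {daisy}.
    Root ash: left subtree has 3 nodes {bay, fig, teak}, right has 2 {iris, ivy}.
      Root fig: left subtree has 1 node {bay}, right has 1 {teak}.
      Root ivy: left subtree has 1 node {iris}, right has 0 { }.
  Root elm: left subtree has 1 node {mint}, right has 1 {fir}.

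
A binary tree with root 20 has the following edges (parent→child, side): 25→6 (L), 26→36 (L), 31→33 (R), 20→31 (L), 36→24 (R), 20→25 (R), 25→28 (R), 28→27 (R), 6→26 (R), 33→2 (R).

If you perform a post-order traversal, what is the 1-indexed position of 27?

8

Post-order visits the left subtree, then the right subtree, then the node.
At 20: go left to 31.
  At 31: no left child.
  At 31: go right to 33.
    At 33: no left child.
    At 33: go right to 2.
      2 is a leaf — visit 2.
    Visit 33.
  Visit 31.
At 20: go right to 25.
  At 25: go left to 6.
    At 6: no left child.
    At 6: go right to 26.
      At 26: go left to 36.
        At 36: no left child.
        At 36: go right to 24.
          24 is a leaf — visit 24.
        Visit 36.
      At 26: no right child.
      Visit 26.
    Visit 6.
  At 25: go right to 28.
    At 28: no left child.
    At 28: go right to 27.
      27 is a leaf — visit 27.
    Visit 28.
  Visit 25.
Visit 20.
Full post-order sequence: 2, 33, 31, 24, 36, 26, 6, 27, 28, 25, 20.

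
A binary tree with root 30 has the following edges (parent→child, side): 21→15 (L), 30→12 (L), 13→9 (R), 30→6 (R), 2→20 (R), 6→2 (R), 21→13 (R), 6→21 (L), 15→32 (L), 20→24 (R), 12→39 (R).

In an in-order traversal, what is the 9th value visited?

6

In-order visits the left subtree, then the node, then the right subtree.
At 30: go left to 12.
  At 12: no left child.
  Visit 12.
  At 12: go right to 39.
    39 is a leaf — visit 39.
Visit 30.
At 30: go right to 6.
  At 6: go left to 21.
    At 21: go left to 15.
      At 15: go left to 32.
        32 is a leaf — visit 32.
      Visit 15.
      At 15: no right child.
    Visit 21.
    At 21: go right to 13.
      At 13: no left child.
      Visit 13.
      At 13: go right to 9.
        9 is a leaf — visit 9.
  Visit 6.
  At 6: go right to 2.
    At 2: no left child.
    Visit 2.
    At 2: go right to 20.
      At 20: no left child.
      Visit 20.
      At 20: go right to 24.
        24 is a leaf — visit 24.
Full in-order sequence: 12, 39, 30, 32, 15, 21, 13, 9, 6, 2, 20, 24.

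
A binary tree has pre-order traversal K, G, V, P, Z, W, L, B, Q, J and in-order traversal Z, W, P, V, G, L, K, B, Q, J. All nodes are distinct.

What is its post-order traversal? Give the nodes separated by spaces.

W Z P V L G J Q B K

The first element of pre-order is the root; it splits in-order into left and right subtrees.
Root K: left subtree has 6 nodes {Z, W, P, V, G, L}, right has 3 {B, Q, J}.
  Root G: left subtree has 4 nodes {Z, W, P, V}, right has 1 {L}.
    Root V: left subtree has 3 nodes {Z, W, P}, right has 0 { }.
      Root P: left subtree has 2 nodes {Z, W}, right has 0 { }.
        Root Z: left subtree has 0 nodes { }, right has 1 {W}.
  Root B: left subtree has 0 nodes { }, right has 2 {Q, J}.
    Root Q: left subtree has 0 nodes { }, right has 1 {J}.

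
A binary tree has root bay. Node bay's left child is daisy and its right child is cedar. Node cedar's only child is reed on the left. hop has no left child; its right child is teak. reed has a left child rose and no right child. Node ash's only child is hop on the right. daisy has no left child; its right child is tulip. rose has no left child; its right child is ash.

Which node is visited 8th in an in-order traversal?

In-order visits the left subtree, then the node, then the right subtree.
At bay: go left to daisy.
  At daisy: no left child.
  Visit daisy.
  At daisy: go right to tulip.
    tulip is a leaf — visit tulip.
Visit bay.
At bay: go right to cedar.
  At cedar: go left to reed.
    At reed: go left to rose.
      At rose: no left child.
      Visit rose.
      At rose: go right to ash.
        At ash: no left child.
        Visit ash.
        At ash: go right to hop.
          At hop: no left child.
          Visit hop.
          At hop: go right to teak.
            teak is a leaf — visit teak.
    Visit reed.
    At reed: no right child.
  Visit cedar.
  At cedar: no right child.
Full in-order sequence: daisy, tulip, bay, rose, ash, hop, teak, reed, cedar.

reed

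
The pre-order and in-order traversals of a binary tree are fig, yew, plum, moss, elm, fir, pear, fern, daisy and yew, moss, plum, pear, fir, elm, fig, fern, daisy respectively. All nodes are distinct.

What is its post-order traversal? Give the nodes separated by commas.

moss, pear, fir, elm, plum, yew, daisy, fern, fig

The first element of pre-order is the root; it splits in-order into left and right subtrees.
Root fig: left subtree has 6 nodes {yew, moss, plum, pear, fir, elm}, right has 2 {fern, daisy}.
  Root yew: left subtree has 0 nodes { }, right has 5 {moss, plum, pear, fir, elm}.
    Root plum: left subtree has 1 node {moss}, right has 3 {pear, fir, elm}.
      Root elm: left subtree has 2 nodes {pear, fir}, right has 0 { }.
        Root fir: left subtree has 1 node {pear}, right has 0 { }.
  Root fern: left subtree has 0 nodes { }, right has 1 {daisy}.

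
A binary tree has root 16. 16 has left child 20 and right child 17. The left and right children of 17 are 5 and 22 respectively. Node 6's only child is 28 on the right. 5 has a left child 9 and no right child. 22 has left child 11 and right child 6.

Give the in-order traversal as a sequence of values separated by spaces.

In-order visits the left subtree, then the node, then the right subtree.
At 16: go left to 20.
  20 is a leaf — visit 20.
Visit 16.
At 16: go right to 17.
  At 17: go left to 5.
    At 5: go left to 9.
      9 is a leaf — visit 9.
    Visit 5.
    At 5: no right child.
  Visit 17.
  At 17: go right to 22.
    At 22: go left to 11.
      11 is a leaf — visit 11.
    Visit 22.
    At 22: go right to 6.
      At 6: no left child.
      Visit 6.
      At 6: go right to 28.
        28 is a leaf — visit 28.

20 16 9 5 17 11 22 6 28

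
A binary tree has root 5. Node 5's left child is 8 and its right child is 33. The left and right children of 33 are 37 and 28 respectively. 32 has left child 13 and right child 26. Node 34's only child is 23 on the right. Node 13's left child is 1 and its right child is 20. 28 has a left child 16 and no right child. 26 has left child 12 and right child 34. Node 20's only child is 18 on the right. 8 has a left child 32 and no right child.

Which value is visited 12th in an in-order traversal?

37

In-order visits the left subtree, then the node, then the right subtree.
At 5: go left to 8.
  At 8: go left to 32.
    At 32: go left to 13.
      At 13: go left to 1.
        1 is a leaf — visit 1.
      Visit 13.
      At 13: go right to 20.
        At 20: no left child.
        Visit 20.
        At 20: go right to 18.
          18 is a leaf — visit 18.
    Visit 32.
    At 32: go right to 26.
      At 26: go left to 12.
        12 is a leaf — visit 12.
      Visit 26.
      At 26: go right to 34.
        At 34: no left child.
        Visit 34.
        At 34: go right to 23.
          23 is a leaf — visit 23.
  Visit 8.
  At 8: no right child.
Visit 5.
At 5: go right to 33.
  At 33: go left to 37.
    37 is a leaf — visit 37.
  Visit 33.
  At 33: go right to 28.
    At 28: go left to 16.
      16 is a leaf — visit 16.
    Visit 28.
    At 28: no right child.
Full in-order sequence: 1, 13, 20, 18, 32, 12, 26, 34, 23, 8, 5, 37, 33, 16, 28.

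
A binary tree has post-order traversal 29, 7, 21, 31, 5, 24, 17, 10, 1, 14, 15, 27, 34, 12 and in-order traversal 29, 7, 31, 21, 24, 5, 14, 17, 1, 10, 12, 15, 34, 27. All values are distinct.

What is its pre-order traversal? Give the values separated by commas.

12, 14, 24, 31, 7, 29, 21, 5, 1, 17, 10, 34, 15, 27

The last element of post-order is the root; it splits in-order into left and right subtrees.
Root 12: left subtree has 10 nodes {29, 7, 31, 21, 24, 5, 14, 17, 1, 10}, right has 3 {15, 34, 27}.
  Root 14: left subtree has 6 nodes {29, 7, 31, 21, 24, 5}, right has 3 {17, 1, 10}.
    Root 24: left subtree has 4 nodes {29, 7, 31, 21}, right has 1 {5}.
      Root 31: left subtree has 2 nodes {29, 7}, right has 1 {21}.
        Root 7: left subtree has 1 node {29}, right has 0 { }.
    Root 1: left subtree has 1 node {17}, right has 1 {10}.
  Root 34: left subtree has 1 node {15}, right has 1 {27}.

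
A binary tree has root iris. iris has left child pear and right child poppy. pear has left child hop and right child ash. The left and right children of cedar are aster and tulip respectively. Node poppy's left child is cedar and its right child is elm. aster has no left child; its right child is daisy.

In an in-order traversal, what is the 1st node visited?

hop

In-order visits the left subtree, then the node, then the right subtree.
At iris: go left to pear.
  At pear: go left to hop.
    hop is a leaf — visit hop.
  Visit pear.
  At pear: go right to ash.
    ash is a leaf — visit ash.
Visit iris.
At iris: go right to poppy.
  At poppy: go left to cedar.
    At cedar: go left to aster.
      At aster: no left child.
      Visit aster.
      At aster: go right to daisy.
        daisy is a leaf — visit daisy.
    Visit cedar.
    At cedar: go right to tulip.
      tulip is a leaf — visit tulip.
  Visit poppy.
  At poppy: go right to elm.
    elm is a leaf — visit elm.
Full in-order sequence: hop, pear, ash, iris, aster, daisy, cedar, tulip, poppy, elm.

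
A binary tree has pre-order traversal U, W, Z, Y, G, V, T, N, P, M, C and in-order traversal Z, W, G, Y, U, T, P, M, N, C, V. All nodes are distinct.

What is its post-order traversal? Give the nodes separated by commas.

The first element of pre-order is the root; it splits in-order into left and right subtrees.
Root U: left subtree has 4 nodes {Z, W, G, Y}, right has 6 {T, P, M, N, C, V}.
  Root W: left subtree has 1 node {Z}, right has 2 {G, Y}.
    Root Y: left subtree has 1 node {G}, right has 0 { }.
  Root V: left subtree has 5 nodes {T, P, M, N, C}, right has 0 { }.
    Root T: left subtree has 0 nodes { }, right has 4 {P, M, N, C}.
      Root N: left subtree has 2 nodes {P, M}, right has 1 {C}.
        Root P: left subtree has 0 nodes { }, right has 1 {M}.

Z, G, Y, W, M, P, C, N, T, V, U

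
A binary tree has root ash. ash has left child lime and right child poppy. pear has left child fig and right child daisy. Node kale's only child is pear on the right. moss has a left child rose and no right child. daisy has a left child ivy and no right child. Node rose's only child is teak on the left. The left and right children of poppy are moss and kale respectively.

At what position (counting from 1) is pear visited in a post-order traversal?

Post-order visits the left subtree, then the right subtree, then the node.
At ash: go left to lime.
  lime is a leaf — visit lime.
At ash: go right to poppy.
  At poppy: go left to moss.
    At moss: go left to rose.
      At rose: go left to teak.
        teak is a leaf — visit teak.
      At rose: no right child.
      Visit rose.
    At moss: no right child.
    Visit moss.
  At poppy: go right to kale.
    At kale: no left child.
    At kale: go right to pear.
      At pear: go left to fig.
        fig is a leaf — visit fig.
      At pear: go right to daisy.
        At daisy: go left to ivy.
          ivy is a leaf — visit ivy.
        At daisy: no right child.
        Visit daisy.
      Visit pear.
    Visit kale.
  Visit poppy.
Visit ash.
Full post-order sequence: lime, teak, rose, moss, fig, ivy, daisy, pear, kale, poppy, ash.

8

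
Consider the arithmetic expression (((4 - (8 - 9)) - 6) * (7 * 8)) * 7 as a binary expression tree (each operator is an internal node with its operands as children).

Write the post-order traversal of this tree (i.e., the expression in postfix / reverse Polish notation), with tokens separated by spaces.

4 8 9 - - 6 - 7 8 * * 7 *

Post-order on an expression tree gives postfix notation: for each operator, emit left operand, right operand, then the operator.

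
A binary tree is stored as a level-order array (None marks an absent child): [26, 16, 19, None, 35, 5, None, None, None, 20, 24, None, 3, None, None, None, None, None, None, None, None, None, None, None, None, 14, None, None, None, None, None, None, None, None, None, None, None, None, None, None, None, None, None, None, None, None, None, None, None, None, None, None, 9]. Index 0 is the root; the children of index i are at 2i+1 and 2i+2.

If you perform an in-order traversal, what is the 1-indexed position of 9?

In-order visits the left subtree, then the node, then the right subtree.
At 26: go left to 16.
  At 16: no left child.
  Visit 16.
  At 16: go right to 35.
    At 35: go left to 20.
      20 is a leaf — visit 20.
    Visit 35.
    At 35: go right to 24.
      24 is a leaf — visit 24.
Visit 26.
At 26: go right to 19.
  At 19: go left to 5.
    At 5: no left child.
    Visit 5.
    At 5: go right to 3.
      At 3: go left to 14.
        At 14: no left child.
        Visit 14.
        At 14: go right to 9.
          9 is a leaf — visit 9.
      Visit 3.
      At 3: no right child.
  Visit 19.
  At 19: no right child.
Full in-order sequence: 16, 20, 35, 24, 26, 5, 14, 9, 3, 19.

8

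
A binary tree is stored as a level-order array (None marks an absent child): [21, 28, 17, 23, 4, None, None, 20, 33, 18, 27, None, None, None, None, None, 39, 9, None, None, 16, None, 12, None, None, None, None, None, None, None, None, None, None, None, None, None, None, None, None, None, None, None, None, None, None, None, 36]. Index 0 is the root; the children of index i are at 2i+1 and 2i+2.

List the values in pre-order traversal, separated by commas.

21, 28, 23, 20, 39, 33, 9, 4, 18, 16, 27, 12, 36, 17

Pre-order visits the node, then its left subtree, then its right subtree.
Visit 21.
At 21: go left to 28.
  Visit 28.
  At 28: go left to 23.
    Visit 23.
    At 23: go left to 20.
      Visit 20.
      At 20: no left child.
      At 20: go right to 39.
        39 is a leaf — visit 39.
    At 23: go right to 33.
      Visit 33.
      At 33: go left to 9.
        9 is a leaf — visit 9.
      At 33: no right child.
  At 28: go right to 4.
    Visit 4.
    At 4: go left to 18.
      Visit 18.
      At 18: no left child.
      At 18: go right to 16.
        16 is a leaf — visit 16.
    At 4: go right to 27.
      Visit 27.
      At 27: no left child.
      At 27: go right to 12.
        Visit 12.
        At 12: no left child.
        At 12: go right to 36.
          36 is a leaf — visit 36.
At 21: go right to 17.
  17 is a leaf — visit 17.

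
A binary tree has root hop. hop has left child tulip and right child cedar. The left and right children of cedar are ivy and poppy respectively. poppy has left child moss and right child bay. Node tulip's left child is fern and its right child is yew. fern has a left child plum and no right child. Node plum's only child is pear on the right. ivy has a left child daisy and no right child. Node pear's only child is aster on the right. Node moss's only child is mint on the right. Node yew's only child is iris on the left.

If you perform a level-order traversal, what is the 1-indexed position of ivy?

Level-order visits nodes level by level from the root, left to right within each level.
Level 0: hop
Level 1: tulip, cedar
Level 2: fern, yew, ivy, poppy
Level 3: plum, iris, daisy, moss, bay
Level 4: pear, mint
Level 5: aster
Full level-order sequence: hop, tulip, cedar, fern, yew, ivy, poppy, plum, iris, daisy, moss, bay, pear, mint, aster.

6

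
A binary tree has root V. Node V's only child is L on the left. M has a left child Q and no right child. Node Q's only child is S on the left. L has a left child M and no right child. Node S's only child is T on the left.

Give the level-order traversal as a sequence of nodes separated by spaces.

Level-order visits nodes level by level from the root, left to right within each level.
Level 0: V
Level 1: L
Level 2: M
Level 3: Q
Level 4: S
Level 5: T

V L M Q S T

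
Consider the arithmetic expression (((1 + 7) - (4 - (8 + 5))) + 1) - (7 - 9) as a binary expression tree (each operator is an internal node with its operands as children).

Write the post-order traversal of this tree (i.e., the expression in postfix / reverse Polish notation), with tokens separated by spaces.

1 7 + 4 8 5 + - - 1 + 7 9 - -

Post-order on an expression tree gives postfix notation: for each operator, emit left operand, right operand, then the operator.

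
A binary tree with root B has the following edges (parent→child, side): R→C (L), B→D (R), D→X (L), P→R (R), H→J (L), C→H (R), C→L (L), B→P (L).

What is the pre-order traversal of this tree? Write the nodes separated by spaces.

B P R C L H J D X

Pre-order visits the node, then its left subtree, then its right subtree.
Visit B.
At B: go left to P.
  Visit P.
  At P: no left child.
  At P: go right to R.
    Visit R.
    At R: go left to C.
      Visit C.
      At C: go left to L.
        L is a leaf — visit L.
      At C: go right to H.
        Visit H.
        At H: go left to J.
          J is a leaf — visit J.
        At H: no right child.
    At R: no right child.
At B: go right to D.
  Visit D.
  At D: go left to X.
    X is a leaf — visit X.
  At D: no right child.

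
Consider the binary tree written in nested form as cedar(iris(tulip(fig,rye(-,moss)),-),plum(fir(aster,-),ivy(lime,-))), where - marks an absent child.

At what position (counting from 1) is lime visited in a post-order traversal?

8

Post-order visits the left subtree, then the right subtree, then the node.
At cedar: go left to iris.
  At iris: go left to tulip.
    At tulip: go left to fig.
      fig is a leaf — visit fig.
    At tulip: go right to rye.
      At rye: no left child.
      At rye: go right to moss.
        moss is a leaf — visit moss.
      Visit rye.
    Visit tulip.
  At iris: no right child.
  Visit iris.
At cedar: go right to plum.
  At plum: go left to fir.
    At fir: go left to aster.
      aster is a leaf — visit aster.
    At fir: no right child.
    Visit fir.
  At plum: go right to ivy.
    At ivy: go left to lime.
      lime is a leaf — visit lime.
    At ivy: no right child.
    Visit ivy.
  Visit plum.
Visit cedar.
Full post-order sequence: fig, moss, rye, tulip, iris, aster, fir, lime, ivy, plum, cedar.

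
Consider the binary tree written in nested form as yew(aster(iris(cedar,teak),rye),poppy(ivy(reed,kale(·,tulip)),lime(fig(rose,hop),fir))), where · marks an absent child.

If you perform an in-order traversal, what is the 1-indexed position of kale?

9

In-order visits the left subtree, then the node, then the right subtree.
At yew: go left to aster.
  At aster: go left to iris.
    At iris: go left to cedar.
      cedar is a leaf — visit cedar.
    Visit iris.
    At iris: go right to teak.
      teak is a leaf — visit teak.
  Visit aster.
  At aster: go right to rye.
    rye is a leaf — visit rye.
Visit yew.
At yew: go right to poppy.
  At poppy: go left to ivy.
    At ivy: go left to reed.
      reed is a leaf — visit reed.
    Visit ivy.
    At ivy: go right to kale.
      At kale: no left child.
      Visit kale.
      At kale: go right to tulip.
        tulip is a leaf — visit tulip.
  Visit poppy.
  At poppy: go right to lime.
    At lime: go left to fig.
      At fig: go left to rose.
        rose is a leaf — visit rose.
      Visit fig.
      At fig: go right to hop.
        hop is a leaf — visit hop.
    Visit lime.
    At lime: go right to fir.
      fir is a leaf — visit fir.
Full in-order sequence: cedar, iris, teak, aster, rye, yew, reed, ivy, kale, tulip, poppy, rose, fig, hop, lime, fir.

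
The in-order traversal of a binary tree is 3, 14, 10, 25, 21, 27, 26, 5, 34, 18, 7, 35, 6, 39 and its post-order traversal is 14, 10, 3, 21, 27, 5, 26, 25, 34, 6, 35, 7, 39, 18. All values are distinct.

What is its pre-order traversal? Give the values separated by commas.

The last element of post-order is the root; it splits in-order into left and right subtrees.
Root 18: left subtree has 9 nodes {3, 14, 10, 25, 21, 27, 26, 5, 34}, right has 4 {7, 35, 6, 39}.
  Root 34: left subtree has 8 nodes {3, 14, 10, 25, 21, 27, 26, 5}, right has 0 { }.
    Root 25: left subtree has 3 nodes {3, 14, 10}, right has 4 {21, 27, 26, 5}.
      Root 3: left subtree has 0 nodes { }, right has 2 {14, 10}.
        Root 10: left subtree has 1 node {14}, right has 0 { }.
      Root 26: left subtree has 2 nodes {21, 27}, right has 1 {5}.
        Root 27: left subtree has 1 node {21}, right has 0 { }.
  Root 39: left subtree has 3 nodes {7, 35, 6}, right has 0 { }.
    Root 7: left subtree has 0 nodes { }, right has 2 {35, 6}.
      Root 35: left subtree has 0 nodes { }, right has 1 {6}.

18, 34, 25, 3, 10, 14, 26, 27, 21, 5, 39, 7, 35, 6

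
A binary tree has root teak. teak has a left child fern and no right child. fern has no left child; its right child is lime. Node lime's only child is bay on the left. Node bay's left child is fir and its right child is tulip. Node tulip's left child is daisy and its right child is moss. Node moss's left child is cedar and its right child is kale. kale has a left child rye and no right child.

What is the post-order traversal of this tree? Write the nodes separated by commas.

fir, daisy, cedar, rye, kale, moss, tulip, bay, lime, fern, teak

Post-order visits the left subtree, then the right subtree, then the node.
At teak: go left to fern.
  At fern: no left child.
  At fern: go right to lime.
    At lime: go left to bay.
      At bay: go left to fir.
        fir is a leaf — visit fir.
      At bay: go right to tulip.
        At tulip: go left to daisy.
          daisy is a leaf — visit daisy.
        At tulip: go right to moss.
          At moss: go left to cedar.
            cedar is a leaf — visit cedar.
          At moss: go right to kale.
            At kale: go left to rye.
              rye is a leaf — visit rye.
            At kale: no right child.
            Visit kale.
          Visit moss.
        Visit tulip.
      Visit bay.
    At lime: no right child.
    Visit lime.
  Visit fern.
At teak: no right child.
Visit teak.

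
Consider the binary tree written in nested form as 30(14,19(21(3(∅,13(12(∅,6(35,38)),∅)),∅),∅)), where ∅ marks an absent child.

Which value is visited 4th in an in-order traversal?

12

In-order visits the left subtree, then the node, then the right subtree.
At 30: go left to 14.
  14 is a leaf — visit 14.
Visit 30.
At 30: go right to 19.
  At 19: go left to 21.
    At 21: go left to 3.
      At 3: no left child.
      Visit 3.
      At 3: go right to 13.
        At 13: go left to 12.
          At 12: no left child.
          Visit 12.
          At 12: go right to 6.
            At 6: go left to 35.
              35 is a leaf — visit 35.
            Visit 6.
            At 6: go right to 38.
              38 is a leaf — visit 38.
        Visit 13.
        At 13: no right child.
    Visit 21.
    At 21: no right child.
  Visit 19.
  At 19: no right child.
Full in-order sequence: 14, 30, 3, 12, 35, 6, 38, 13, 21, 19.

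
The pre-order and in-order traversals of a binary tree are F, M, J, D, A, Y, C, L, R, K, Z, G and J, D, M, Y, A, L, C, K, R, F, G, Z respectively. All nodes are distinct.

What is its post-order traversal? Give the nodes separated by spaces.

D J Y L K R C A M G Z F

The first element of pre-order is the root; it splits in-order into left and right subtrees.
Root F: left subtree has 9 nodes {J, D, M, Y, A, L, C, K, R}, right has 2 {G, Z}.
  Root M: left subtree has 2 nodes {J, D}, right has 6 {Y, A, L, C, K, R}.
    Root J: left subtree has 0 nodes { }, right has 1 {D}.
    Root A: left subtree has 1 node {Y}, right has 4 {L, C, K, R}.
      Root C: left subtree has 1 node {L}, right has 2 {K, R}.
        Root R: left subtree has 1 node {K}, right has 0 { }.
  Root Z: left subtree has 1 node {G}, right has 0 { }.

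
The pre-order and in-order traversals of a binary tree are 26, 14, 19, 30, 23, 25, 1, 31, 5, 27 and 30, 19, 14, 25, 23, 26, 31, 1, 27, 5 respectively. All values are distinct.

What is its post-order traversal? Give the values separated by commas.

The first element of pre-order is the root; it splits in-order into left and right subtrees.
Root 26: left subtree has 5 nodes {30, 19, 14, 25, 23}, right has 4 {31, 1, 27, 5}.
  Root 14: left subtree has 2 nodes {30, 19}, right has 2 {25, 23}.
    Root 19: left subtree has 1 node {30}, right has 0 { }.
    Root 23: left subtree has 1 node {25}, right has 0 { }.
  Root 1: left subtree has 1 node {31}, right has 2 {27, 5}.
    Root 5: left subtree has 1 node {27}, right has 0 { }.

30, 19, 25, 23, 14, 31, 27, 5, 1, 26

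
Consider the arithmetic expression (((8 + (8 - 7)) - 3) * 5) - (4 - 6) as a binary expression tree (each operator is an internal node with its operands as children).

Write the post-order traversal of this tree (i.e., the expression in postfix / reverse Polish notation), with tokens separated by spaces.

8 8 7 - + 3 - 5 * 4 6 - -

Post-order on an expression tree gives postfix notation: for each operator, emit left operand, right operand, then the operator.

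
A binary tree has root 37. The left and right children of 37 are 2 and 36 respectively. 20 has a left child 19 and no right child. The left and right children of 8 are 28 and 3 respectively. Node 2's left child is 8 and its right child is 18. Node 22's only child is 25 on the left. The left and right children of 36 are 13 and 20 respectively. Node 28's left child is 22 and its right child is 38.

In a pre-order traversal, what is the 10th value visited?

36

Pre-order visits the node, then its left subtree, then its right subtree.
Visit 37.
At 37: go left to 2.
  Visit 2.
  At 2: go left to 8.
    Visit 8.
    At 8: go left to 28.
      Visit 28.
      At 28: go left to 22.
        Visit 22.
        At 22: go left to 25.
          25 is a leaf — visit 25.
        At 22: no right child.
      At 28: go right to 38.
        38 is a leaf — visit 38.
    At 8: go right to 3.
      3 is a leaf — visit 3.
  At 2: go right to 18.
    18 is a leaf — visit 18.
At 37: go right to 36.
  Visit 36.
  At 36: go left to 13.
    13 is a leaf — visit 13.
  At 36: go right to 20.
    Visit 20.
    At 20: go left to 19.
      19 is a leaf — visit 19.
    At 20: no right child.
Full pre-order sequence: 37, 2, 8, 28, 22, 25, 38, 3, 18, 36, 13, 20, 19.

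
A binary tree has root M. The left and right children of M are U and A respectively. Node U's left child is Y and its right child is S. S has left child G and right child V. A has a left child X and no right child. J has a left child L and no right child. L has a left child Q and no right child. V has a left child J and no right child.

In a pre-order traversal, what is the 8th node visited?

Pre-order visits the node, then its left subtree, then its right subtree.
Visit M.
At M: go left to U.
  Visit U.
  At U: go left to Y.
    Y is a leaf — visit Y.
  At U: go right to S.
    Visit S.
    At S: go left to G.
      G is a leaf — visit G.
    At S: go right to V.
      Visit V.
      At V: go left to J.
        Visit J.
        At J: go left to L.
          Visit L.
          At L: go left to Q.
            Q is a leaf — visit Q.
          At L: no right child.
        At J: no right child.
      At V: no right child.
At M: go right to A.
  Visit A.
  At A: go left to X.
    X is a leaf — visit X.
  At A: no right child.
Full pre-order sequence: M, U, Y, S, G, V, J, L, Q, A, X.

L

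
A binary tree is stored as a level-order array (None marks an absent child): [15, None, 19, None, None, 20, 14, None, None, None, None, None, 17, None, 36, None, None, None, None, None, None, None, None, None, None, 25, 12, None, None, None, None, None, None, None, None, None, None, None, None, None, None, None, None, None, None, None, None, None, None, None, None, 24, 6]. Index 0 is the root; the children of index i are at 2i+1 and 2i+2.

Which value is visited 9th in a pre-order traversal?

Pre-order visits the node, then its left subtree, then its right subtree.
Visit 15.
At 15: no left child.
At 15: go right to 19.
  Visit 19.
  At 19: go left to 20.
    Visit 20.
    At 20: no left child.
    At 20: go right to 17.
      Visit 17.
      At 17: go left to 25.
        Visit 25.
        At 25: go left to 24.
          24 is a leaf — visit 24.
        At 25: go right to 6.
          6 is a leaf — visit 6.
      At 17: go right to 12.
        12 is a leaf — visit 12.
  At 19: go right to 14.
    Visit 14.
    At 14: no left child.
    At 14: go right to 36.
      36 is a leaf — visit 36.
Full pre-order sequence: 15, 19, 20, 17, 25, 24, 6, 12, 14, 36.

14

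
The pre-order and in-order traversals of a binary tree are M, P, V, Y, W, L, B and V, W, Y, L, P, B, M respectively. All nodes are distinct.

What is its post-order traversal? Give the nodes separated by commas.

W, L, Y, V, B, P, M

The first element of pre-order is the root; it splits in-order into left and right subtrees.
Root M: left subtree has 6 nodes {V, W, Y, L, P, B}, right has 0 { }.
  Root P: left subtree has 4 nodes {V, W, Y, L}, right has 1 {B}.
    Root V: left subtree has 0 nodes { }, right has 3 {W, Y, L}.
      Root Y: left subtree has 1 node {W}, right has 1 {L}.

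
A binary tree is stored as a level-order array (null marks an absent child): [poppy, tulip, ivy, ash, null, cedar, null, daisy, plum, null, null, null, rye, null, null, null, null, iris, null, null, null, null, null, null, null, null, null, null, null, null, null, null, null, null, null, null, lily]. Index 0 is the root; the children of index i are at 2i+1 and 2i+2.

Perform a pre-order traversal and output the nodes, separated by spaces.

Pre-order visits the node, then its left subtree, then its right subtree.
Visit poppy.
At poppy: go left to tulip.
  Visit tulip.
  At tulip: go left to ash.
    Visit ash.
    At ash: go left to daisy.
      daisy is a leaf — visit daisy.
    At ash: go right to plum.
      Visit plum.
      At plum: go left to iris.
        Visit iris.
        At iris: no left child.
        At iris: go right to lily.
          lily is a leaf — visit lily.
      At plum: no right child.
  At tulip: no right child.
At poppy: go right to ivy.
  Visit ivy.
  At ivy: go left to cedar.
    Visit cedar.
    At cedar: no left child.
    At cedar: go right to rye.
      rye is a leaf — visit rye.
  At ivy: no right child.

poppy tulip ash daisy plum iris lily ivy cedar rye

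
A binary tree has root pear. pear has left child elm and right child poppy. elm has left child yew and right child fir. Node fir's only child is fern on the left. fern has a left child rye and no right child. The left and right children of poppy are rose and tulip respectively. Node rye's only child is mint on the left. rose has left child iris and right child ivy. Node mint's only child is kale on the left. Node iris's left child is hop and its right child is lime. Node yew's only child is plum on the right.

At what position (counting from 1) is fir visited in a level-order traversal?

Level-order visits nodes level by level from the root, left to right within each level.
Level 0: pear
Level 1: elm, poppy
Level 2: yew, fir, rose, tulip
Level 3: plum, fern, iris, ivy
Level 4: rye, hop, lime
Level 5: mint
Level 6: kale
Full level-order sequence: pear, elm, poppy, yew, fir, rose, tulip, plum, fern, iris, ivy, rye, hop, lime, mint, kale.

5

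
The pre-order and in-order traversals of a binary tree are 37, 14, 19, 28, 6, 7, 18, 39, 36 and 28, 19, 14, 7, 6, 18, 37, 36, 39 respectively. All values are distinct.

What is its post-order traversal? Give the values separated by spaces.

28 19 7 18 6 14 36 39 37

The first element of pre-order is the root; it splits in-order into left and right subtrees.
Root 37: left subtree has 6 nodes {28, 19, 14, 7, 6, 18}, right has 2 {36, 39}.
  Root 14: left subtree has 2 nodes {28, 19}, right has 3 {7, 6, 18}.
    Root 19: left subtree has 1 node {28}, right has 0 { }.
    Root 6: left subtree has 1 node {7}, right has 1 {18}.
  Root 39: left subtree has 1 node {36}, right has 0 { }.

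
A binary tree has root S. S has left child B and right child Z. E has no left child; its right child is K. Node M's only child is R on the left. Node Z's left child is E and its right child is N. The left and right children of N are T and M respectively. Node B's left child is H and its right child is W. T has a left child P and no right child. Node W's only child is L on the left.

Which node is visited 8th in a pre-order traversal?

K

Pre-order visits the node, then its left subtree, then its right subtree.
Visit S.
At S: go left to B.
  Visit B.
  At B: go left to H.
    H is a leaf — visit H.
  At B: go right to W.
    Visit W.
    At W: go left to L.
      L is a leaf — visit L.
    At W: no right child.
At S: go right to Z.
  Visit Z.
  At Z: go left to E.
    Visit E.
    At E: no left child.
    At E: go right to K.
      K is a leaf — visit K.
  At Z: go right to N.
    Visit N.
    At N: go left to T.
      Visit T.
      At T: go left to P.
        P is a leaf — visit P.
      At T: no right child.
    At N: go right to M.
      Visit M.
      At M: go left to R.
        R is a leaf — visit R.
      At M: no right child.
Full pre-order sequence: S, B, H, W, L, Z, E, K, N, T, P, M, R.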